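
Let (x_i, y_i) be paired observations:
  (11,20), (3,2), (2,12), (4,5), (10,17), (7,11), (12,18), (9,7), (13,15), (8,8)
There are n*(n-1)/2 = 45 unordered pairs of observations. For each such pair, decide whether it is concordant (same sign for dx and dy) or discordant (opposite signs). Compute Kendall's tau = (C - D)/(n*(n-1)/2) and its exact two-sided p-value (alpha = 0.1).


Step 1: Enumerate the 45 unordered pairs (i,j) with i<j and classify each by sign(x_j-x_i) * sign(y_j-y_i).
  (1,2):dx=-8,dy=-18->C; (1,3):dx=-9,dy=-8->C; (1,4):dx=-7,dy=-15->C; (1,5):dx=-1,dy=-3->C
  (1,6):dx=-4,dy=-9->C; (1,7):dx=+1,dy=-2->D; (1,8):dx=-2,dy=-13->C; (1,9):dx=+2,dy=-5->D
  (1,10):dx=-3,dy=-12->C; (2,3):dx=-1,dy=+10->D; (2,4):dx=+1,dy=+3->C; (2,5):dx=+7,dy=+15->C
  (2,6):dx=+4,dy=+9->C; (2,7):dx=+9,dy=+16->C; (2,8):dx=+6,dy=+5->C; (2,9):dx=+10,dy=+13->C
  (2,10):dx=+5,dy=+6->C; (3,4):dx=+2,dy=-7->D; (3,5):dx=+8,dy=+5->C; (3,6):dx=+5,dy=-1->D
  (3,7):dx=+10,dy=+6->C; (3,8):dx=+7,dy=-5->D; (3,9):dx=+11,dy=+3->C; (3,10):dx=+6,dy=-4->D
  (4,5):dx=+6,dy=+12->C; (4,6):dx=+3,dy=+6->C; (4,7):dx=+8,dy=+13->C; (4,8):dx=+5,dy=+2->C
  (4,9):dx=+9,dy=+10->C; (4,10):dx=+4,dy=+3->C; (5,6):dx=-3,dy=-6->C; (5,7):dx=+2,dy=+1->C
  (5,8):dx=-1,dy=-10->C; (5,9):dx=+3,dy=-2->D; (5,10):dx=-2,dy=-9->C; (6,7):dx=+5,dy=+7->C
  (6,8):dx=+2,dy=-4->D; (6,9):dx=+6,dy=+4->C; (6,10):dx=+1,dy=-3->D; (7,8):dx=-3,dy=-11->C
  (7,9):dx=+1,dy=-3->D; (7,10):dx=-4,dy=-10->C; (8,9):dx=+4,dy=+8->C; (8,10):dx=-1,dy=+1->D
  (9,10):dx=-5,dy=-7->C
Step 2: C = 33, D = 12, total pairs = 45.
Step 3: tau = (C - D)/(n(n-1)/2) = (33 - 12)/45 = 0.466667.
Step 4: Exact two-sided p-value (enumerate n! = 3628800 permutations of y under H0): p = 0.072550.
Step 5: alpha = 0.1. reject H0.

tau_b = 0.4667 (C=33, D=12), p = 0.072550, reject H0.


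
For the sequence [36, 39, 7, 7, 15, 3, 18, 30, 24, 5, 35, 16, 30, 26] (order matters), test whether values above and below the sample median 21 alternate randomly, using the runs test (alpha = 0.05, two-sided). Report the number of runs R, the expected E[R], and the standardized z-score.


Step 1: Compute median = 21; label A = above, B = below.
Labels in order: AABBBBBAABABAA  (n_A = 7, n_B = 7)
Step 2: Count runs R = 7.
Step 3: Under H0 (random ordering), E[R] = 2*n_A*n_B/(n_A+n_B) + 1 = 2*7*7/14 + 1 = 8.0000.
        Var[R] = 2*n_A*n_B*(2*n_A*n_B - n_A - n_B) / ((n_A+n_B)^2 * (n_A+n_B-1)) = 8232/2548 = 3.2308.
        SD[R] = 1.7974.
Step 4: Continuity-corrected z = (R + 0.5 - E[R]) / SD[R] = (7 + 0.5 - 8.0000) / 1.7974 = -0.2782.
Step 5: Two-sided p-value via normal approximation = 2*(1 - Phi(|z|)) = 0.780879.
Step 6: alpha = 0.05. fail to reject H0.

R = 7, z = -0.2782, p = 0.780879, fail to reject H0.


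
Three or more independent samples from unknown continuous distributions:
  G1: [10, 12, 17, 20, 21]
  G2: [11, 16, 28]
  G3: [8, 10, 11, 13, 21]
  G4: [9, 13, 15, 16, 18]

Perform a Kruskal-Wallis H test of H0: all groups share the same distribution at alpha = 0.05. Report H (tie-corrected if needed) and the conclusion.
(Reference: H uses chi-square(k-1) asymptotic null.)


Step 1: Combine all N = 18 observations and assign midranks.
sorted (value, group, rank): (8,G3,1), (9,G4,2), (10,G1,3.5), (10,G3,3.5), (11,G2,5.5), (11,G3,5.5), (12,G1,7), (13,G3,8.5), (13,G4,8.5), (15,G4,10), (16,G2,11.5), (16,G4,11.5), (17,G1,13), (18,G4,14), (20,G1,15), (21,G1,16.5), (21,G3,16.5), (28,G2,18)
Step 2: Sum ranks within each group.
R_1 = 55 (n_1 = 5)
R_2 = 35 (n_2 = 3)
R_3 = 35 (n_3 = 5)
R_4 = 46 (n_4 = 5)
Step 3: H = 12/(N(N+1)) * sum(R_i^2/n_i) - 3(N+1)
     = 12/(18*19) * (55^2/5 + 35^2/3 + 35^2/5 + 46^2/5) - 3*19
     = 0.035088 * 1681.53 - 57
     = 2.001170.
Step 4: Ties present; correction factor C = 1 - 30/(18^3 - 18) = 0.994840. Corrected H = 2.001170 / 0.994840 = 2.011549.
Step 5: Under H0, H ~ chi^2(3); p-value = 0.570013.
Step 6: alpha = 0.05. fail to reject H0.

H = 2.0115, df = 3, p = 0.570013, fail to reject H0.


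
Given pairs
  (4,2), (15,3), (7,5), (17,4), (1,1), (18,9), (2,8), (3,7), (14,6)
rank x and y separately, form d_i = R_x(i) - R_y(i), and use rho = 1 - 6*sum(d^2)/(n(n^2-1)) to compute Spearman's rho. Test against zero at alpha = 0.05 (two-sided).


Step 1: Rank x and y separately (midranks; no ties here).
rank(x): 4->4, 15->7, 7->5, 17->8, 1->1, 18->9, 2->2, 3->3, 14->6
rank(y): 2->2, 3->3, 5->5, 4->4, 1->1, 9->9, 8->8, 7->7, 6->6
Step 2: d_i = R_x(i) - R_y(i); compute d_i^2.
  (4-2)^2=4, (7-3)^2=16, (5-5)^2=0, (8-4)^2=16, (1-1)^2=0, (9-9)^2=0, (2-8)^2=36, (3-7)^2=16, (6-6)^2=0
sum(d^2) = 88.
Step 3: rho = 1 - 6*88 / (9*(9^2 - 1)) = 1 - 528/720 = 0.266667.
Step 4: Under H0, t = rho * sqrt((n-2)/(1-rho^2)) = 0.7320 ~ t(7).
Step 5: Two-sided p-value from the t-distribution with 7 df = 0.487922.
Step 6: alpha = 0.05. fail to reject H0.

rho = 0.2667, p = 0.487922, fail to reject H0 at alpha = 0.05.


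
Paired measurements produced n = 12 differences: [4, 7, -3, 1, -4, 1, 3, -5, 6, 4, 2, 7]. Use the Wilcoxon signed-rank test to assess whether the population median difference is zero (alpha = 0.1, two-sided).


Step 1: Drop any zero differences (none here) and take |d_i|.
|d| = [4, 7, 3, 1, 4, 1, 3, 5, 6, 4, 2, 7]
Step 2: Midrank |d_i| (ties get averaged ranks).
ranks: |4|->7, |7|->11.5, |3|->4.5, |1|->1.5, |4|->7, |1|->1.5, |3|->4.5, |5|->9, |6|->10, |4|->7, |2|->3, |7|->11.5
Step 3: Attach original signs; sum ranks with positive sign and with negative sign.
W+ = 7 + 11.5 + 1.5 + 1.5 + 4.5 + 10 + 7 + 3 + 11.5 = 57.5
W- = 4.5 + 7 + 9 = 20.5
(Check: W+ + W- = 78 should equal n(n+1)/2 = 78.)
Step 4: Test statistic W = min(W+, W-) = 20.5.
Step 5: Ties in |d|, so use the tie-corrected normal approximation.
        E[W] = n(n+1)/4 = 12*13/4 = 39.
        Tie groups: |d|=1 (t=2), |d|=3 (t=2), |d|=4 (t=3), |d|=7 (t=2); sum(t^3 - t) = 42.
        Var[W] = n(n+1)(2n+1)/24 - sum(t^3-t)/48 = 3900/24 - 42/48 = 161.625.
        z = (W - E[W]) / sqrt(Var[W]) = (20.5 - 39) / 12.7132 = -1.4552.
        Two-sided p = 2*Phi(z) = 0.145619.
Step 6: alpha = 0.1. fail to reject H0.

W+ = 57.5, W- = 20.5, W = min = 20.5, p = 0.145619, fail to reject H0.


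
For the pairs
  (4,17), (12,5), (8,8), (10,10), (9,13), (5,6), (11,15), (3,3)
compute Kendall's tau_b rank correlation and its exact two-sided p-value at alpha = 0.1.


Step 1: Enumerate the 28 unordered pairs (i,j) with i<j and classify each by sign(x_j-x_i) * sign(y_j-y_i).
  (1,2):dx=+8,dy=-12->D; (1,3):dx=+4,dy=-9->D; (1,4):dx=+6,dy=-7->D; (1,5):dx=+5,dy=-4->D
  (1,6):dx=+1,dy=-11->D; (1,7):dx=+7,dy=-2->D; (1,8):dx=-1,dy=-14->C; (2,3):dx=-4,dy=+3->D
  (2,4):dx=-2,dy=+5->D; (2,5):dx=-3,dy=+8->D; (2,6):dx=-7,dy=+1->D; (2,7):dx=-1,dy=+10->D
  (2,8):dx=-9,dy=-2->C; (3,4):dx=+2,dy=+2->C; (3,5):dx=+1,dy=+5->C; (3,6):dx=-3,dy=-2->C
  (3,7):dx=+3,dy=+7->C; (3,8):dx=-5,dy=-5->C; (4,5):dx=-1,dy=+3->D; (4,6):dx=-5,dy=-4->C
  (4,7):dx=+1,dy=+5->C; (4,8):dx=-7,dy=-7->C; (5,6):dx=-4,dy=-7->C; (5,7):dx=+2,dy=+2->C
  (5,8):dx=-6,dy=-10->C; (6,7):dx=+6,dy=+9->C; (6,8):dx=-2,dy=-3->C; (7,8):dx=-8,dy=-12->C
Step 2: C = 16, D = 12, total pairs = 28.
Step 3: tau = (C - D)/(n(n-1)/2) = (16 - 12)/28 = 0.142857.
Step 4: Exact two-sided p-value (enumerate n! = 40320 permutations of y under H0): p = 0.719544.
Step 5: alpha = 0.1. fail to reject H0.

tau_b = 0.1429 (C=16, D=12), p = 0.719544, fail to reject H0.


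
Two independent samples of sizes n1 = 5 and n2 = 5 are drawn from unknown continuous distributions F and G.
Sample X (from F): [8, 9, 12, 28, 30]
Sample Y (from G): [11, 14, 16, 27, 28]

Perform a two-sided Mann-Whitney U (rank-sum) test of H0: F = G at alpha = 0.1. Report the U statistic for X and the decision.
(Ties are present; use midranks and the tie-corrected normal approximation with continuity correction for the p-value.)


Step 1: Combine and sort all 10 observations; assign midranks.
sorted (value, group): (8,X), (9,X), (11,Y), (12,X), (14,Y), (16,Y), (27,Y), (28,X), (28,Y), (30,X)
ranks: 8->1, 9->2, 11->3, 12->4, 14->5, 16->6, 27->7, 28->8.5, 28->8.5, 30->10
Step 2: Rank sum for X: R1 = 1 + 2 + 4 + 8.5 + 10 = 25.5.
Step 3: U_X = R1 - n1(n1+1)/2 = 25.5 - 5*6/2 = 25.5 - 15 = 10.5.
       U_Y = n1*n2 - U_X = 25 - 10.5 = 14.5.
Step 4: Ties are present, so use the tie-corrected normal approximation (with continuity correction) for the p-value.
Step 5: p-value = 0.753298; compare to alpha = 0.1. fail to reject H0.

U_X = 10.5, p = 0.753298, fail to reject H0 at alpha = 0.1.


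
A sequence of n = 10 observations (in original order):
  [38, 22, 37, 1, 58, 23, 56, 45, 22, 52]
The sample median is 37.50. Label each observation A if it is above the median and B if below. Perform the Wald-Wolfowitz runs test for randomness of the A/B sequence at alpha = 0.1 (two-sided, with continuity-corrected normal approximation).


Step 1: Compute median = 37.50; label A = above, B = below.
Labels in order: ABBBABAABA  (n_A = 5, n_B = 5)
Step 2: Count runs R = 7.
Step 3: Under H0 (random ordering), E[R] = 2*n_A*n_B/(n_A+n_B) + 1 = 2*5*5/10 + 1 = 6.0000.
        Var[R] = 2*n_A*n_B*(2*n_A*n_B - n_A - n_B) / ((n_A+n_B)^2 * (n_A+n_B-1)) = 2000/900 = 2.2222.
        SD[R] = 1.4907.
Step 4: Continuity-corrected z = (R - 0.5 - E[R]) / SD[R] = (7 - 0.5 - 6.0000) / 1.4907 = 0.3354.
Step 5: Two-sided p-value via normal approximation = 2*(1 - Phi(|z|)) = 0.737316.
Step 6: alpha = 0.1. fail to reject H0.

R = 7, z = 0.3354, p = 0.737316, fail to reject H0.


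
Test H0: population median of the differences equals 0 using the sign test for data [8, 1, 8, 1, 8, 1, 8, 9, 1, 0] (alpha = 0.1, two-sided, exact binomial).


Step 1: Discard zero differences. Original n = 10; n_eff = number of nonzero differences = 9.
Nonzero differences (with sign): +8, +1, +8, +1, +8, +1, +8, +9, +1
Step 2: Count signs: positive = 9, negative = 0.
Step 3: Under H0: P(positive) = 0.5, so the number of positives S ~ Bin(9, 0.5).
Step 4: Two-sided exact p-value = sum of Bin(9,0.5) probabilities at or below the observed probability = 0.003906.
Step 5: alpha = 0.1. reject H0.

n_eff = 9, pos = 9, neg = 0, p = 0.003906, reject H0.


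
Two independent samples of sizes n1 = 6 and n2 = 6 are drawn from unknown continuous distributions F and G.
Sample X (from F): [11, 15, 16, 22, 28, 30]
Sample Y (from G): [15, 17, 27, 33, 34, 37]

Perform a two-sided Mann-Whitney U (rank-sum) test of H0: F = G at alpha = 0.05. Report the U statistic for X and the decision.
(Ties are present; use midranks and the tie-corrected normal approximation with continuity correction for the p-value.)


Step 1: Combine and sort all 12 observations; assign midranks.
sorted (value, group): (11,X), (15,X), (15,Y), (16,X), (17,Y), (22,X), (27,Y), (28,X), (30,X), (33,Y), (34,Y), (37,Y)
ranks: 11->1, 15->2.5, 15->2.5, 16->4, 17->5, 22->6, 27->7, 28->8, 30->9, 33->10, 34->11, 37->12
Step 2: Rank sum for X: R1 = 1 + 2.5 + 4 + 6 + 8 + 9 = 30.5.
Step 3: U_X = R1 - n1(n1+1)/2 = 30.5 - 6*7/2 = 30.5 - 21 = 9.5.
       U_Y = n1*n2 - U_X = 36 - 9.5 = 26.5.
Step 4: Ties are present, so use the tie-corrected normal approximation (with continuity correction) for the p-value.
Step 5: p-value = 0.199397; compare to alpha = 0.05. fail to reject H0.

U_X = 9.5, p = 0.199397, fail to reject H0 at alpha = 0.05.


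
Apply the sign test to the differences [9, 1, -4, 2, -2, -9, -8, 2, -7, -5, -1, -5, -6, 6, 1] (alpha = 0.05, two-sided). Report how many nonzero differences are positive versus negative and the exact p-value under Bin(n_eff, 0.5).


Step 1: Discard zero differences. Original n = 15; n_eff = number of nonzero differences = 15.
Nonzero differences (with sign): +9, +1, -4, +2, -2, -9, -8, +2, -7, -5, -1, -5, -6, +6, +1
Step 2: Count signs: positive = 6, negative = 9.
Step 3: Under H0: P(positive) = 0.5, so the number of positives S ~ Bin(15, 0.5).
Step 4: Two-sided exact p-value = sum of Bin(15,0.5) probabilities at or below the observed probability = 0.607239.
Step 5: alpha = 0.05. fail to reject H0.

n_eff = 15, pos = 6, neg = 9, p = 0.607239, fail to reject H0.


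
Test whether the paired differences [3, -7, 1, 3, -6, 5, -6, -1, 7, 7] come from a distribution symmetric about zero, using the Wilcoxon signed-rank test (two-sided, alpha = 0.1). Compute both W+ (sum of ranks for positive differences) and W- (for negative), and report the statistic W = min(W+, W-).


Step 1: Drop any zero differences (none here) and take |d_i|.
|d| = [3, 7, 1, 3, 6, 5, 6, 1, 7, 7]
Step 2: Midrank |d_i| (ties get averaged ranks).
ranks: |3|->3.5, |7|->9, |1|->1.5, |3|->3.5, |6|->6.5, |5|->5, |6|->6.5, |1|->1.5, |7|->9, |7|->9
Step 3: Attach original signs; sum ranks with positive sign and with negative sign.
W+ = 3.5 + 1.5 + 3.5 + 5 + 9 + 9 = 31.5
W- = 9 + 6.5 + 6.5 + 1.5 = 23.5
(Check: W+ + W- = 55 should equal n(n+1)/2 = 55.)
Step 4: Test statistic W = min(W+, W-) = 23.5.
Step 5: Ties in |d|, so use the tie-corrected normal approximation.
        E[W] = n(n+1)/4 = 10*11/4 = 27.5.
        Tie groups: |d|=1 (t=2), |d|=3 (t=2), |d|=6 (t=2), |d|=7 (t=3); sum(t^3 - t) = 42.
        Var[W] = n(n+1)(2n+1)/24 - sum(t^3-t)/48 = 2310/24 - 42/48 = 95.375.
        z = (W - E[W]) / sqrt(Var[W]) = (23.5 - 27.5) / 9.7660 = -0.4096.
        Two-sided p = 2*Phi(z) = 0.682111.
Step 6: alpha = 0.1. fail to reject H0.

W+ = 31.5, W- = 23.5, W = min = 23.5, p = 0.682111, fail to reject H0.


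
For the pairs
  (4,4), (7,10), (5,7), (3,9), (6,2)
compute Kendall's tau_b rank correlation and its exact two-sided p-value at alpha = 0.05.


Step 1: Enumerate the 10 unordered pairs (i,j) with i<j and classify each by sign(x_j-x_i) * sign(y_j-y_i).
  (1,2):dx=+3,dy=+6->C; (1,3):dx=+1,dy=+3->C; (1,4):dx=-1,dy=+5->D; (1,5):dx=+2,dy=-2->D
  (2,3):dx=-2,dy=-3->C; (2,4):dx=-4,dy=-1->C; (2,5):dx=-1,dy=-8->C; (3,4):dx=-2,dy=+2->D
  (3,5):dx=+1,dy=-5->D; (4,5):dx=+3,dy=-7->D
Step 2: C = 5, D = 5, total pairs = 10.
Step 3: tau = (C - D)/(n(n-1)/2) = (5 - 5)/10 = 0.000000.
Step 4: Exact two-sided p-value (enumerate n! = 120 permutations of y under H0): p = 1.000000.
Step 5: alpha = 0.05. fail to reject H0.

tau_b = 0.0000 (C=5, D=5), p = 1.000000, fail to reject H0.


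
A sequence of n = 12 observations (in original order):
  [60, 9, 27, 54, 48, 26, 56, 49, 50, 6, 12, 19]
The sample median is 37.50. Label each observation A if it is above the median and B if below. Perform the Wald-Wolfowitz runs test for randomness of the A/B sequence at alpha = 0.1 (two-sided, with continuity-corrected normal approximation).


Step 1: Compute median = 37.50; label A = above, B = below.
Labels in order: ABBAABAAABBB  (n_A = 6, n_B = 6)
Step 2: Count runs R = 6.
Step 3: Under H0 (random ordering), E[R] = 2*n_A*n_B/(n_A+n_B) + 1 = 2*6*6/12 + 1 = 7.0000.
        Var[R] = 2*n_A*n_B*(2*n_A*n_B - n_A - n_B) / ((n_A+n_B)^2 * (n_A+n_B-1)) = 4320/1584 = 2.7273.
        SD[R] = 1.6514.
Step 4: Continuity-corrected z = (R + 0.5 - E[R]) / SD[R] = (6 + 0.5 - 7.0000) / 1.6514 = -0.3028.
Step 5: Two-sided p-value via normal approximation = 2*(1 - Phi(|z|)) = 0.762069.
Step 6: alpha = 0.1. fail to reject H0.

R = 6, z = -0.3028, p = 0.762069, fail to reject H0.


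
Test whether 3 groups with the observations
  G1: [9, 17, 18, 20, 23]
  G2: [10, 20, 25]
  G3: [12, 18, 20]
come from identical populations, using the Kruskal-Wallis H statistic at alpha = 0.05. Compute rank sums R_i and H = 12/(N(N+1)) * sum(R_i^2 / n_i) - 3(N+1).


Step 1: Combine all N = 11 observations and assign midranks.
sorted (value, group, rank): (9,G1,1), (10,G2,2), (12,G3,3), (17,G1,4), (18,G1,5.5), (18,G3,5.5), (20,G1,8), (20,G2,8), (20,G3,8), (23,G1,10), (25,G2,11)
Step 2: Sum ranks within each group.
R_1 = 28.5 (n_1 = 5)
R_2 = 21 (n_2 = 3)
R_3 = 16.5 (n_3 = 3)
Step 3: H = 12/(N(N+1)) * sum(R_i^2/n_i) - 3(N+1)
     = 12/(11*12) * (28.5^2/5 + 21^2/3 + 16.5^2/3) - 3*12
     = 0.090909 * 400.2 - 36
     = 0.381818.
Step 4: Ties present; correction factor C = 1 - 30/(11^3 - 11) = 0.977273. Corrected H = 0.381818 / 0.977273 = 0.390698.
Step 5: Under H0, H ~ chi^2(2); p-value = 0.822548.
Step 6: alpha = 0.05. fail to reject H0.

H = 0.3907, df = 2, p = 0.822548, fail to reject H0.


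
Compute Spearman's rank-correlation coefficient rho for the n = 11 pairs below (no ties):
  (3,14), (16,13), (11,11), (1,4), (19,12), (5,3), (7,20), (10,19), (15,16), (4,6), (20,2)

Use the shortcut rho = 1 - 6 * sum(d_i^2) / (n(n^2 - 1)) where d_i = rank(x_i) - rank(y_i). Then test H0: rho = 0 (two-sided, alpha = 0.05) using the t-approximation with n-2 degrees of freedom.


Step 1: Rank x and y separately (midranks; no ties here).
rank(x): 3->2, 16->9, 11->7, 1->1, 19->10, 5->4, 7->5, 10->6, 15->8, 4->3, 20->11
rank(y): 14->8, 13->7, 11->5, 4->3, 12->6, 3->2, 20->11, 19->10, 16->9, 6->4, 2->1
Step 2: d_i = R_x(i) - R_y(i); compute d_i^2.
  (2-8)^2=36, (9-7)^2=4, (7-5)^2=4, (1-3)^2=4, (10-6)^2=16, (4-2)^2=4, (5-11)^2=36, (6-10)^2=16, (8-9)^2=1, (3-4)^2=1, (11-1)^2=100
sum(d^2) = 222.
Step 3: rho = 1 - 6*222 / (11*(11^2 - 1)) = 1 - 1332/1320 = -0.009091.
Step 4: Under H0, t = rho * sqrt((n-2)/(1-rho^2)) = -0.0273 ~ t(9).
Step 5: Two-sided p-value from the t-distribution with 9 df = 0.978837.
Step 6: alpha = 0.05. fail to reject H0.

rho = -0.0091, p = 0.978837, fail to reject H0 at alpha = 0.05.


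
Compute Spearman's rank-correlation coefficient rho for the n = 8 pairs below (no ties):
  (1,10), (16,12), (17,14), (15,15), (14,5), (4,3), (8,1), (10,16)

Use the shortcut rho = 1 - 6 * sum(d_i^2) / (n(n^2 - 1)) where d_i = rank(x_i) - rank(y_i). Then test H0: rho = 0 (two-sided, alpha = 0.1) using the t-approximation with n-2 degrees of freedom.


Step 1: Rank x and y separately (midranks; no ties here).
rank(x): 1->1, 16->7, 17->8, 15->6, 14->5, 4->2, 8->3, 10->4
rank(y): 10->4, 12->5, 14->6, 15->7, 5->3, 3->2, 1->1, 16->8
Step 2: d_i = R_x(i) - R_y(i); compute d_i^2.
  (1-4)^2=9, (7-5)^2=4, (8-6)^2=4, (6-7)^2=1, (5-3)^2=4, (2-2)^2=0, (3-1)^2=4, (4-8)^2=16
sum(d^2) = 42.
Step 3: rho = 1 - 6*42 / (8*(8^2 - 1)) = 1 - 252/504 = 0.500000.
Step 4: Under H0, t = rho * sqrt((n-2)/(1-rho^2)) = 1.4142 ~ t(6).
Step 5: Two-sided p-value from the t-distribution with 6 df = 0.207031.
Step 6: alpha = 0.1. fail to reject H0.

rho = 0.5000, p = 0.207031, fail to reject H0 at alpha = 0.1.


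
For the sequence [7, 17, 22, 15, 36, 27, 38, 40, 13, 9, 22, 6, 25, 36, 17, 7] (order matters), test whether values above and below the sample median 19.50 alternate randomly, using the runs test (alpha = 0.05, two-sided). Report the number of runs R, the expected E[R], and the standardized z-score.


Step 1: Compute median = 19.50; label A = above, B = below.
Labels in order: BBABAAAABBABAABB  (n_A = 8, n_B = 8)
Step 2: Count runs R = 9.
Step 3: Under H0 (random ordering), E[R] = 2*n_A*n_B/(n_A+n_B) + 1 = 2*8*8/16 + 1 = 9.0000.
        Var[R] = 2*n_A*n_B*(2*n_A*n_B - n_A - n_B) / ((n_A+n_B)^2 * (n_A+n_B-1)) = 14336/3840 = 3.7333.
        SD[R] = 1.9322.
Step 4: R = E[R], so z = 0 with no continuity correction.
Step 5: Two-sided p-value via normal approximation = 2*(1 - Phi(|z|)) = 1.000000.
Step 6: alpha = 0.05. fail to reject H0.

R = 9, z = 0.0000, p = 1.000000, fail to reject H0.


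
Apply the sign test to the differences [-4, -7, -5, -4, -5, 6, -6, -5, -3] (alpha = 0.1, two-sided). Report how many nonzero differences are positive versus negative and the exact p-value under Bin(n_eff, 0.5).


Step 1: Discard zero differences. Original n = 9; n_eff = number of nonzero differences = 9.
Nonzero differences (with sign): -4, -7, -5, -4, -5, +6, -6, -5, -3
Step 2: Count signs: positive = 1, negative = 8.
Step 3: Under H0: P(positive) = 0.5, so the number of positives S ~ Bin(9, 0.5).
Step 4: Two-sided exact p-value = sum of Bin(9,0.5) probabilities at or below the observed probability = 0.039062.
Step 5: alpha = 0.1. reject H0.

n_eff = 9, pos = 1, neg = 8, p = 0.039062, reject H0.


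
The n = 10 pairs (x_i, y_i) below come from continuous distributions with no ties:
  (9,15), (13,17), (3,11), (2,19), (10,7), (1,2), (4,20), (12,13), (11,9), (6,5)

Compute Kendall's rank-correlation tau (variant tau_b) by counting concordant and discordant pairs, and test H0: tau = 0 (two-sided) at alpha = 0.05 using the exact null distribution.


Step 1: Enumerate the 45 unordered pairs (i,j) with i<j and classify each by sign(x_j-x_i) * sign(y_j-y_i).
  (1,2):dx=+4,dy=+2->C; (1,3):dx=-6,dy=-4->C; (1,4):dx=-7,dy=+4->D; (1,5):dx=+1,dy=-8->D
  (1,6):dx=-8,dy=-13->C; (1,7):dx=-5,dy=+5->D; (1,8):dx=+3,dy=-2->D; (1,9):dx=+2,dy=-6->D
  (1,10):dx=-3,dy=-10->C; (2,3):dx=-10,dy=-6->C; (2,4):dx=-11,dy=+2->D; (2,5):dx=-3,dy=-10->C
  (2,6):dx=-12,dy=-15->C; (2,7):dx=-9,dy=+3->D; (2,8):dx=-1,dy=-4->C; (2,9):dx=-2,dy=-8->C
  (2,10):dx=-7,dy=-12->C; (3,4):dx=-1,dy=+8->D; (3,5):dx=+7,dy=-4->D; (3,6):dx=-2,dy=-9->C
  (3,7):dx=+1,dy=+9->C; (3,8):dx=+9,dy=+2->C; (3,9):dx=+8,dy=-2->D; (3,10):dx=+3,dy=-6->D
  (4,5):dx=+8,dy=-12->D; (4,6):dx=-1,dy=-17->C; (4,7):dx=+2,dy=+1->C; (4,8):dx=+10,dy=-6->D
  (4,9):dx=+9,dy=-10->D; (4,10):dx=+4,dy=-14->D; (5,6):dx=-9,dy=-5->C; (5,7):dx=-6,dy=+13->D
  (5,8):dx=+2,dy=+6->C; (5,9):dx=+1,dy=+2->C; (5,10):dx=-4,dy=-2->C; (6,7):dx=+3,dy=+18->C
  (6,8):dx=+11,dy=+11->C; (6,9):dx=+10,dy=+7->C; (6,10):dx=+5,dy=+3->C; (7,8):dx=+8,dy=-7->D
  (7,9):dx=+7,dy=-11->D; (7,10):dx=+2,dy=-15->D; (8,9):dx=-1,dy=-4->C; (8,10):dx=-6,dy=-8->C
  (9,10):dx=-5,dy=-4->C
Step 2: C = 26, D = 19, total pairs = 45.
Step 3: tau = (C - D)/(n(n-1)/2) = (26 - 19)/45 = 0.155556.
Step 4: Exact two-sided p-value (enumerate n! = 3628800 permutations of y under H0): p = 0.600654.
Step 5: alpha = 0.05. fail to reject H0.

tau_b = 0.1556 (C=26, D=19), p = 0.600654, fail to reject H0.


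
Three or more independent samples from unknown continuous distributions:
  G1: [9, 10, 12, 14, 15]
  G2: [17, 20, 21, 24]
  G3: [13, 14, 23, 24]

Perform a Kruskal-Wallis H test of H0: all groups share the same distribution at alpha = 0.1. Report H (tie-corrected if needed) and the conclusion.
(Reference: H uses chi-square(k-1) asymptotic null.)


Step 1: Combine all N = 13 observations and assign midranks.
sorted (value, group, rank): (9,G1,1), (10,G1,2), (12,G1,3), (13,G3,4), (14,G1,5.5), (14,G3,5.5), (15,G1,7), (17,G2,8), (20,G2,9), (21,G2,10), (23,G3,11), (24,G2,12.5), (24,G3,12.5)
Step 2: Sum ranks within each group.
R_1 = 18.5 (n_1 = 5)
R_2 = 39.5 (n_2 = 4)
R_3 = 33 (n_3 = 4)
Step 3: H = 12/(N(N+1)) * sum(R_i^2/n_i) - 3(N+1)
     = 12/(13*14) * (18.5^2/5 + 39.5^2/4 + 33^2/4) - 3*14
     = 0.065934 * 730.763 - 42
     = 6.182143.
Step 4: Ties present; correction factor C = 1 - 12/(13^3 - 13) = 0.994505. Corrected H = 6.182143 / 0.994505 = 6.216298.
Step 5: Under H0, H ~ chi^2(2); p-value = 0.044684.
Step 6: alpha = 0.1. reject H0.

H = 6.2163, df = 2, p = 0.044684, reject H0.


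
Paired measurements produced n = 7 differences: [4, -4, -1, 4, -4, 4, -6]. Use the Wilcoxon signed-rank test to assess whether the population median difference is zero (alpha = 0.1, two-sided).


Step 1: Drop any zero differences (none here) and take |d_i|.
|d| = [4, 4, 1, 4, 4, 4, 6]
Step 2: Midrank |d_i| (ties get averaged ranks).
ranks: |4|->4, |4|->4, |1|->1, |4|->4, |4|->4, |4|->4, |6|->7
Step 3: Attach original signs; sum ranks with positive sign and with negative sign.
W+ = 4 + 4 + 4 = 12
W- = 4 + 1 + 4 + 7 = 16
(Check: W+ + W- = 28 should equal n(n+1)/2 = 28.)
Step 4: Test statistic W = min(W+, W-) = 12.
Step 5: Ties in |d|, so use the tie-corrected normal approximation.
        E[W] = n(n+1)/4 = 7*8/4 = 14.
        Tie groups: |d|=4 (t=5); sum(t^3 - t) = 120.
        Var[W] = n(n+1)(2n+1)/24 - sum(t^3-t)/48 = 840/24 - 120/48 = 32.5.
        z = (W - E[W]) / sqrt(Var[W]) = (12 - 14) / 5.7009 = -0.3508.
        Two-sided p = 2*Phi(z) = 0.725721.
Step 6: alpha = 0.1. fail to reject H0.

W+ = 12, W- = 16, W = min = 12, p = 0.725721, fail to reject H0.


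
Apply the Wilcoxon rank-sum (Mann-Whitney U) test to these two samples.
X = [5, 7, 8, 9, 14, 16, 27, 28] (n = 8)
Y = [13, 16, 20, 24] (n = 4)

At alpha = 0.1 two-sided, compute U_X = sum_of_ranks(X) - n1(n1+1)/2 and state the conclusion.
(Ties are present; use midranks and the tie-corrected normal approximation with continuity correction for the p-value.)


Step 1: Combine and sort all 12 observations; assign midranks.
sorted (value, group): (5,X), (7,X), (8,X), (9,X), (13,Y), (14,X), (16,X), (16,Y), (20,Y), (24,Y), (27,X), (28,X)
ranks: 5->1, 7->2, 8->3, 9->4, 13->5, 14->6, 16->7.5, 16->7.5, 20->9, 24->10, 27->11, 28->12
Step 2: Rank sum for X: R1 = 1 + 2 + 3 + 4 + 6 + 7.5 + 11 + 12 = 46.5.
Step 3: U_X = R1 - n1(n1+1)/2 = 46.5 - 8*9/2 = 46.5 - 36 = 10.5.
       U_Y = n1*n2 - U_X = 32 - 10.5 = 21.5.
Step 4: Ties are present, so use the tie-corrected normal approximation (with continuity correction) for the p-value.
Step 5: p-value = 0.394938; compare to alpha = 0.1. fail to reject H0.

U_X = 10.5, p = 0.394938, fail to reject H0 at alpha = 0.1.


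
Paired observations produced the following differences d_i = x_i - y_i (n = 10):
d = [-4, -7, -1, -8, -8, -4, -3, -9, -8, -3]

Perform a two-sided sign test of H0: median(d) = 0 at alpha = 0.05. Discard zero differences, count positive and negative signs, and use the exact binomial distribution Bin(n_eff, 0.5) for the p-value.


Step 1: Discard zero differences. Original n = 10; n_eff = number of nonzero differences = 10.
Nonzero differences (with sign): -4, -7, -1, -8, -8, -4, -3, -9, -8, -3
Step 2: Count signs: positive = 0, negative = 10.
Step 3: Under H0: P(positive) = 0.5, so the number of positives S ~ Bin(10, 0.5).
Step 4: Two-sided exact p-value = sum of Bin(10,0.5) probabilities at or below the observed probability = 0.001953.
Step 5: alpha = 0.05. reject H0.

n_eff = 10, pos = 0, neg = 10, p = 0.001953, reject H0.


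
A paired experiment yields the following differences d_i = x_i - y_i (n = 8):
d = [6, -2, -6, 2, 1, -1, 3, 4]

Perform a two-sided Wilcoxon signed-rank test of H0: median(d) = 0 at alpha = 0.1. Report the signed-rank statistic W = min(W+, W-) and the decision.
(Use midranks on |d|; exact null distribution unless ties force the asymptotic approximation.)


Step 1: Drop any zero differences (none here) and take |d_i|.
|d| = [6, 2, 6, 2, 1, 1, 3, 4]
Step 2: Midrank |d_i| (ties get averaged ranks).
ranks: |6|->7.5, |2|->3.5, |6|->7.5, |2|->3.5, |1|->1.5, |1|->1.5, |3|->5, |4|->6
Step 3: Attach original signs; sum ranks with positive sign and with negative sign.
W+ = 7.5 + 3.5 + 1.5 + 5 + 6 = 23.5
W- = 3.5 + 7.5 + 1.5 = 12.5
(Check: W+ + W- = 36 should equal n(n+1)/2 = 36.)
Step 4: Test statistic W = min(W+, W-) = 12.5.
Step 5: Ties in |d|, so use the tie-corrected normal approximation.
        E[W] = n(n+1)/4 = 8*9/4 = 18.
        Tie groups: |d|=1 (t=2), |d|=2 (t=2), |d|=6 (t=2); sum(t^3 - t) = 18.
        Var[W] = n(n+1)(2n+1)/24 - sum(t^3-t)/48 = 1224/24 - 18/48 = 50.625.
        z = (W - E[W]) / sqrt(Var[W]) = (12.5 - 18) / 7.1151 = -0.7730.
        Two-sided p = 2*Phi(z) = 0.439522.
Step 6: alpha = 0.1. fail to reject H0.

W+ = 23.5, W- = 12.5, W = min = 12.5, p = 0.439522, fail to reject H0.


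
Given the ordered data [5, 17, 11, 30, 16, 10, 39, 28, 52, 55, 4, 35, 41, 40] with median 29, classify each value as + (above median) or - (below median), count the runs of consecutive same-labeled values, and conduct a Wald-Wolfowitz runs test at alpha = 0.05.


Step 1: Compute median = 29; label A = above, B = below.
Labels in order: BBBABBABAABAAA  (n_A = 7, n_B = 7)
Step 2: Count runs R = 8.
Step 3: Under H0 (random ordering), E[R] = 2*n_A*n_B/(n_A+n_B) + 1 = 2*7*7/14 + 1 = 8.0000.
        Var[R] = 2*n_A*n_B*(2*n_A*n_B - n_A - n_B) / ((n_A+n_B)^2 * (n_A+n_B-1)) = 8232/2548 = 3.2308.
        SD[R] = 1.7974.
Step 4: R = E[R], so z = 0 with no continuity correction.
Step 5: Two-sided p-value via normal approximation = 2*(1 - Phi(|z|)) = 1.000000.
Step 6: alpha = 0.05. fail to reject H0.

R = 8, z = 0.0000, p = 1.000000, fail to reject H0.


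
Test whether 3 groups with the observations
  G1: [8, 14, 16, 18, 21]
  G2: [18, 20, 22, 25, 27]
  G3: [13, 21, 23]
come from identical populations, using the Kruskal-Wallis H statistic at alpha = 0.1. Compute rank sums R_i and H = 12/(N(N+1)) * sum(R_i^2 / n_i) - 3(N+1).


Step 1: Combine all N = 13 observations and assign midranks.
sorted (value, group, rank): (8,G1,1), (13,G3,2), (14,G1,3), (16,G1,4), (18,G1,5.5), (18,G2,5.5), (20,G2,7), (21,G1,8.5), (21,G3,8.5), (22,G2,10), (23,G3,11), (25,G2,12), (27,G2,13)
Step 2: Sum ranks within each group.
R_1 = 22 (n_1 = 5)
R_2 = 47.5 (n_2 = 5)
R_3 = 21.5 (n_3 = 3)
Step 3: H = 12/(N(N+1)) * sum(R_i^2/n_i) - 3(N+1)
     = 12/(13*14) * (22^2/5 + 47.5^2/5 + 21.5^2/3) - 3*14
     = 0.065934 * 702.133 - 42
     = 4.294505.
Step 4: Ties present; correction factor C = 1 - 12/(13^3 - 13) = 0.994505. Corrected H = 4.294505 / 0.994505 = 4.318232.
Step 5: Under H0, H ~ chi^2(2); p-value = 0.115427.
Step 6: alpha = 0.1. fail to reject H0.

H = 4.3182, df = 2, p = 0.115427, fail to reject H0.


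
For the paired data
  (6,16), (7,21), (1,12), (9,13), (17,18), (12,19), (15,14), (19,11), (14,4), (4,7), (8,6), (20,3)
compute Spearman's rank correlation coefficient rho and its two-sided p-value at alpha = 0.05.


Step 1: Rank x and y separately (midranks; no ties here).
rank(x): 6->3, 7->4, 1->1, 9->6, 17->10, 12->7, 15->9, 19->11, 14->8, 4->2, 8->5, 20->12
rank(y): 16->9, 21->12, 12->6, 13->7, 18->10, 19->11, 14->8, 11->5, 4->2, 7->4, 6->3, 3->1
Step 2: d_i = R_x(i) - R_y(i); compute d_i^2.
  (3-9)^2=36, (4-12)^2=64, (1-6)^2=25, (6-7)^2=1, (10-10)^2=0, (7-11)^2=16, (9-8)^2=1, (11-5)^2=36, (8-2)^2=36, (2-4)^2=4, (5-3)^2=4, (12-1)^2=121
sum(d^2) = 344.
Step 3: rho = 1 - 6*344 / (12*(12^2 - 1)) = 1 - 2064/1716 = -0.202797.
Step 4: Under H0, t = rho * sqrt((n-2)/(1-rho^2)) = -0.6549 ~ t(10).
Step 5: Two-sided p-value from the t-distribution with 10 df = 0.527302.
Step 6: alpha = 0.05. fail to reject H0.

rho = -0.2028, p = 0.527302, fail to reject H0 at alpha = 0.05.


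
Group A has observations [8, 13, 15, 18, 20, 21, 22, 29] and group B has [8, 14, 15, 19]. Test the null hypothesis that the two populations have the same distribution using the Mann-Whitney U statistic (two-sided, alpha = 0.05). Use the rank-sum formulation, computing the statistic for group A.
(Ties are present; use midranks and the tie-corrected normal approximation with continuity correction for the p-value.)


Step 1: Combine and sort all 12 observations; assign midranks.
sorted (value, group): (8,X), (8,Y), (13,X), (14,Y), (15,X), (15,Y), (18,X), (19,Y), (20,X), (21,X), (22,X), (29,X)
ranks: 8->1.5, 8->1.5, 13->3, 14->4, 15->5.5, 15->5.5, 18->7, 19->8, 20->9, 21->10, 22->11, 29->12
Step 2: Rank sum for X: R1 = 1.5 + 3 + 5.5 + 7 + 9 + 10 + 11 + 12 = 59.
Step 3: U_X = R1 - n1(n1+1)/2 = 59 - 8*9/2 = 59 - 36 = 23.
       U_Y = n1*n2 - U_X = 32 - 23 = 9.
Step 4: Ties are present, so use the tie-corrected normal approximation (with continuity correction) for the p-value.
Step 5: p-value = 0.267926; compare to alpha = 0.05. fail to reject H0.

U_X = 23, p = 0.267926, fail to reject H0 at alpha = 0.05.


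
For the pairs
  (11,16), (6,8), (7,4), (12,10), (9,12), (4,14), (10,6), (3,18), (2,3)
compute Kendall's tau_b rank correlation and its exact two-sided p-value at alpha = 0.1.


Step 1: Enumerate the 36 unordered pairs (i,j) with i<j and classify each by sign(x_j-x_i) * sign(y_j-y_i).
  (1,2):dx=-5,dy=-8->C; (1,3):dx=-4,dy=-12->C; (1,4):dx=+1,dy=-6->D; (1,5):dx=-2,dy=-4->C
  (1,6):dx=-7,dy=-2->C; (1,7):dx=-1,dy=-10->C; (1,8):dx=-8,dy=+2->D; (1,9):dx=-9,dy=-13->C
  (2,3):dx=+1,dy=-4->D; (2,4):dx=+6,dy=+2->C; (2,5):dx=+3,dy=+4->C; (2,6):dx=-2,dy=+6->D
  (2,7):dx=+4,dy=-2->D; (2,8):dx=-3,dy=+10->D; (2,9):dx=-4,dy=-5->C; (3,4):dx=+5,dy=+6->C
  (3,5):dx=+2,dy=+8->C; (3,6):dx=-3,dy=+10->D; (3,7):dx=+3,dy=+2->C; (3,8):dx=-4,dy=+14->D
  (3,9):dx=-5,dy=-1->C; (4,5):dx=-3,dy=+2->D; (4,6):dx=-8,dy=+4->D; (4,7):dx=-2,dy=-4->C
  (4,8):dx=-9,dy=+8->D; (4,9):dx=-10,dy=-7->C; (5,6):dx=-5,dy=+2->D; (5,7):dx=+1,dy=-6->D
  (5,8):dx=-6,dy=+6->D; (5,9):dx=-7,dy=-9->C; (6,7):dx=+6,dy=-8->D; (6,8):dx=-1,dy=+4->D
  (6,9):dx=-2,dy=-11->C; (7,8):dx=-7,dy=+12->D; (7,9):dx=-8,dy=-3->C; (8,9):dx=-1,dy=-15->C
Step 2: C = 19, D = 17, total pairs = 36.
Step 3: tau = (C - D)/(n(n-1)/2) = (19 - 17)/36 = 0.055556.
Step 4: Exact two-sided p-value (enumerate n! = 362880 permutations of y under H0): p = 0.919455.
Step 5: alpha = 0.1. fail to reject H0.

tau_b = 0.0556 (C=19, D=17), p = 0.919455, fail to reject H0.


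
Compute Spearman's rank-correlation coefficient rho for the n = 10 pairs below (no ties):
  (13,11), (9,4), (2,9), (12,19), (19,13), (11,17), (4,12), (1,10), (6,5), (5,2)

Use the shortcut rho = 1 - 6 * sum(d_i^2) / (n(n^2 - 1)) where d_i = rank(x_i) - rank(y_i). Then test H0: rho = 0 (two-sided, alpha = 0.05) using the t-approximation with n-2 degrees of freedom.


Step 1: Rank x and y separately (midranks; no ties here).
rank(x): 13->9, 9->6, 2->2, 12->8, 19->10, 11->7, 4->3, 1->1, 6->5, 5->4
rank(y): 11->6, 4->2, 9->4, 19->10, 13->8, 17->9, 12->7, 10->5, 5->3, 2->1
Step 2: d_i = R_x(i) - R_y(i); compute d_i^2.
  (9-6)^2=9, (6-2)^2=16, (2-4)^2=4, (8-10)^2=4, (10-8)^2=4, (7-9)^2=4, (3-7)^2=16, (1-5)^2=16, (5-3)^2=4, (4-1)^2=9
sum(d^2) = 86.
Step 3: rho = 1 - 6*86 / (10*(10^2 - 1)) = 1 - 516/990 = 0.478788.
Step 4: Under H0, t = rho * sqrt((n-2)/(1-rho^2)) = 1.5425 ~ t(8).
Step 5: Two-sided p-value from the t-distribution with 8 df = 0.161523.
Step 6: alpha = 0.05. fail to reject H0.

rho = 0.4788, p = 0.161523, fail to reject H0 at alpha = 0.05.


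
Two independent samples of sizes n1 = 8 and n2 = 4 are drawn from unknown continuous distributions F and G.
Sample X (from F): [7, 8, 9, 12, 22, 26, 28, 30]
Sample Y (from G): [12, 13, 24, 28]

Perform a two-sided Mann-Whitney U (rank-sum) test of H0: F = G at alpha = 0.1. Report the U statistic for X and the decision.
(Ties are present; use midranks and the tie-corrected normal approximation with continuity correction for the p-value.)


Step 1: Combine and sort all 12 observations; assign midranks.
sorted (value, group): (7,X), (8,X), (9,X), (12,X), (12,Y), (13,Y), (22,X), (24,Y), (26,X), (28,X), (28,Y), (30,X)
ranks: 7->1, 8->2, 9->3, 12->4.5, 12->4.5, 13->6, 22->7, 24->8, 26->9, 28->10.5, 28->10.5, 30->12
Step 2: Rank sum for X: R1 = 1 + 2 + 3 + 4.5 + 7 + 9 + 10.5 + 12 = 49.
Step 3: U_X = R1 - n1(n1+1)/2 = 49 - 8*9/2 = 49 - 36 = 13.
       U_Y = n1*n2 - U_X = 32 - 13 = 19.
Step 4: Ties are present, so use the tie-corrected normal approximation (with continuity correction) for the p-value.
Step 5: p-value = 0.670038; compare to alpha = 0.1. fail to reject H0.

U_X = 13, p = 0.670038, fail to reject H0 at alpha = 0.1.


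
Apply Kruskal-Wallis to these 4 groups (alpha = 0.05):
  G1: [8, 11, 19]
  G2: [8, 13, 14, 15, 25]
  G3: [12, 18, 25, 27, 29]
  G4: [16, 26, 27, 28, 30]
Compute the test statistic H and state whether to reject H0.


Step 1: Combine all N = 18 observations and assign midranks.
sorted (value, group, rank): (8,G1,1.5), (8,G2,1.5), (11,G1,3), (12,G3,4), (13,G2,5), (14,G2,6), (15,G2,7), (16,G4,8), (18,G3,9), (19,G1,10), (25,G2,11.5), (25,G3,11.5), (26,G4,13), (27,G3,14.5), (27,G4,14.5), (28,G4,16), (29,G3,17), (30,G4,18)
Step 2: Sum ranks within each group.
R_1 = 14.5 (n_1 = 3)
R_2 = 31 (n_2 = 5)
R_3 = 56 (n_3 = 5)
R_4 = 69.5 (n_4 = 5)
Step 3: H = 12/(N(N+1)) * sum(R_i^2/n_i) - 3(N+1)
     = 12/(18*19) * (14.5^2/3 + 31^2/5 + 56^2/5 + 69.5^2/5) - 3*19
     = 0.035088 * 1855.53 - 57
     = 8.106433.
Step 4: Ties present; correction factor C = 1 - 18/(18^3 - 18) = 0.996904. Corrected H = 8.106433 / 0.996904 = 8.131608.
Step 5: Under H0, H ~ chi^2(3); p-value = 0.043369.
Step 6: alpha = 0.05. reject H0.

H = 8.1316, df = 3, p = 0.043369, reject H0.


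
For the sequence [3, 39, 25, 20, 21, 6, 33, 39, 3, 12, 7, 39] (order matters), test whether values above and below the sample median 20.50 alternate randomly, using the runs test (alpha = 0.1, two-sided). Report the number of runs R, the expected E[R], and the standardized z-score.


Step 1: Compute median = 20.50; label A = above, B = below.
Labels in order: BAABABAABBBA  (n_A = 6, n_B = 6)
Step 2: Count runs R = 8.
Step 3: Under H0 (random ordering), E[R] = 2*n_A*n_B/(n_A+n_B) + 1 = 2*6*6/12 + 1 = 7.0000.
        Var[R] = 2*n_A*n_B*(2*n_A*n_B - n_A - n_B) / ((n_A+n_B)^2 * (n_A+n_B-1)) = 4320/1584 = 2.7273.
        SD[R] = 1.6514.
Step 4: Continuity-corrected z = (R - 0.5 - E[R]) / SD[R] = (8 - 0.5 - 7.0000) / 1.6514 = 0.3028.
Step 5: Two-sided p-value via normal approximation = 2*(1 - Phi(|z|)) = 0.762069.
Step 6: alpha = 0.1. fail to reject H0.

R = 8, z = 0.3028, p = 0.762069, fail to reject H0.


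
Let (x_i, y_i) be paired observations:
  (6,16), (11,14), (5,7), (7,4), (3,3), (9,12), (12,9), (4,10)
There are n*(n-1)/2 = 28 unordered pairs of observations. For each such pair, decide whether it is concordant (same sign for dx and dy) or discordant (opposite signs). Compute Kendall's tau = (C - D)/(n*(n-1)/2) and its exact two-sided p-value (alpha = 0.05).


Step 1: Enumerate the 28 unordered pairs (i,j) with i<j and classify each by sign(x_j-x_i) * sign(y_j-y_i).
  (1,2):dx=+5,dy=-2->D; (1,3):dx=-1,dy=-9->C; (1,4):dx=+1,dy=-12->D; (1,5):dx=-3,dy=-13->C
  (1,6):dx=+3,dy=-4->D; (1,7):dx=+6,dy=-7->D; (1,8):dx=-2,dy=-6->C; (2,3):dx=-6,dy=-7->C
  (2,4):dx=-4,dy=-10->C; (2,5):dx=-8,dy=-11->C; (2,6):dx=-2,dy=-2->C; (2,7):dx=+1,dy=-5->D
  (2,8):dx=-7,dy=-4->C; (3,4):dx=+2,dy=-3->D; (3,5):dx=-2,dy=-4->C; (3,6):dx=+4,dy=+5->C
  (3,7):dx=+7,dy=+2->C; (3,8):dx=-1,dy=+3->D; (4,5):dx=-4,dy=-1->C; (4,6):dx=+2,dy=+8->C
  (4,7):dx=+5,dy=+5->C; (4,8):dx=-3,dy=+6->D; (5,6):dx=+6,dy=+9->C; (5,7):dx=+9,dy=+6->C
  (5,8):dx=+1,dy=+7->C; (6,7):dx=+3,dy=-3->D; (6,8):dx=-5,dy=-2->C; (7,8):dx=-8,dy=+1->D
Step 2: C = 18, D = 10, total pairs = 28.
Step 3: tau = (C - D)/(n(n-1)/2) = (18 - 10)/28 = 0.285714.
Step 4: Exact two-sided p-value (enumerate n! = 40320 permutations of y under H0): p = 0.398760.
Step 5: alpha = 0.05. fail to reject H0.

tau_b = 0.2857 (C=18, D=10), p = 0.398760, fail to reject H0.


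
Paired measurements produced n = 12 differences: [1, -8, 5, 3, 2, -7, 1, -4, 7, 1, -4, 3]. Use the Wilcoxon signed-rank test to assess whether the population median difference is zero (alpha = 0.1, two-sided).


Step 1: Drop any zero differences (none here) and take |d_i|.
|d| = [1, 8, 5, 3, 2, 7, 1, 4, 7, 1, 4, 3]
Step 2: Midrank |d_i| (ties get averaged ranks).
ranks: |1|->2, |8|->12, |5|->9, |3|->5.5, |2|->4, |7|->10.5, |1|->2, |4|->7.5, |7|->10.5, |1|->2, |4|->7.5, |3|->5.5
Step 3: Attach original signs; sum ranks with positive sign and with negative sign.
W+ = 2 + 9 + 5.5 + 4 + 2 + 10.5 + 2 + 5.5 = 40.5
W- = 12 + 10.5 + 7.5 + 7.5 = 37.5
(Check: W+ + W- = 78 should equal n(n+1)/2 = 78.)
Step 4: Test statistic W = min(W+, W-) = 37.5.
Step 5: Ties in |d|, so use the tie-corrected normal approximation.
        E[W] = n(n+1)/4 = 12*13/4 = 39.
        Tie groups: |d|=1 (t=3), |d|=3 (t=2), |d|=4 (t=2), |d|=7 (t=2); sum(t^3 - t) = 42.
        Var[W] = n(n+1)(2n+1)/24 - sum(t^3-t)/48 = 3900/24 - 42/48 = 161.625.
        z = (W - E[W]) / sqrt(Var[W]) = (37.5 - 39) / 12.7132 = -0.1180.
        Two-sided p = 2*Phi(z) = 0.906077.
Step 6: alpha = 0.1. fail to reject H0.

W+ = 40.5, W- = 37.5, W = min = 37.5, p = 0.906077, fail to reject H0.


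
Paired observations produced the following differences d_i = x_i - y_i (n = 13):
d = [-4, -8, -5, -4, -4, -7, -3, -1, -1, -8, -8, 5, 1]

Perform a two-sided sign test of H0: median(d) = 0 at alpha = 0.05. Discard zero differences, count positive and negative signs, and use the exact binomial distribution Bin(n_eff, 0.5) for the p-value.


Step 1: Discard zero differences. Original n = 13; n_eff = number of nonzero differences = 13.
Nonzero differences (with sign): -4, -8, -5, -4, -4, -7, -3, -1, -1, -8, -8, +5, +1
Step 2: Count signs: positive = 2, negative = 11.
Step 3: Under H0: P(positive) = 0.5, so the number of positives S ~ Bin(13, 0.5).
Step 4: Two-sided exact p-value = sum of Bin(13,0.5) probabilities at or below the observed probability = 0.022461.
Step 5: alpha = 0.05. reject H0.

n_eff = 13, pos = 2, neg = 11, p = 0.022461, reject H0.


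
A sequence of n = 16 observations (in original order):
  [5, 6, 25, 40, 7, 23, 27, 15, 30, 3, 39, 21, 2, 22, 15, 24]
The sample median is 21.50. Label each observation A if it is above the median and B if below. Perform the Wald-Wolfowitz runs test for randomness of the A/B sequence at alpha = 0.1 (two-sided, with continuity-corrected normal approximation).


Step 1: Compute median = 21.50; label A = above, B = below.
Labels in order: BBAABAABABABBABA  (n_A = 8, n_B = 8)
Step 2: Count runs R = 12.
Step 3: Under H0 (random ordering), E[R] = 2*n_A*n_B/(n_A+n_B) + 1 = 2*8*8/16 + 1 = 9.0000.
        Var[R] = 2*n_A*n_B*(2*n_A*n_B - n_A - n_B) / ((n_A+n_B)^2 * (n_A+n_B-1)) = 14336/3840 = 3.7333.
        SD[R] = 1.9322.
Step 4: Continuity-corrected z = (R - 0.5 - E[R]) / SD[R] = (12 - 0.5 - 9.0000) / 1.9322 = 1.2939.
Step 5: Two-sided p-value via normal approximation = 2*(1 - Phi(|z|)) = 0.195709.
Step 6: alpha = 0.1. fail to reject H0.

R = 12, z = 1.2939, p = 0.195709, fail to reject H0.
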